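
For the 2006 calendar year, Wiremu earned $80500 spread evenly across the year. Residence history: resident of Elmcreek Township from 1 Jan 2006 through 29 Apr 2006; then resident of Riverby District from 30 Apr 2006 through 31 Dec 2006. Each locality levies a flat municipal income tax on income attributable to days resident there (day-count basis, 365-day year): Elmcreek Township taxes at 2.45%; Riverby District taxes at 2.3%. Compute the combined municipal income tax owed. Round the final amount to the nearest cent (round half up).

$1890.87

Elmcreek Township, 1 Jan – 29 Apr 2006: 119 days → $80500 × 2.45% × 119/365 = $643.0075
Riverby District, 30 Apr – 31 Dec 2006: 246 days → $80500 × 2.3% × 246/365 = $1247.8603
Total = $1890.8678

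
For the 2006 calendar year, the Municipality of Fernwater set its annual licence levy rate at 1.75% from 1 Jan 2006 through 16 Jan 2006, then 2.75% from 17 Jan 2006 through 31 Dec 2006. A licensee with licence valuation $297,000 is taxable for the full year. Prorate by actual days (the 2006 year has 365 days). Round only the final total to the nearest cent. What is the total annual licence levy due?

1 Jan – 16 Jan 2006: 16 days at 1.75% → $297,000 × 1.75% × 16/365 = $227.8356
17 Jan – 31 Dec 2006: 349 days at 2.75% → $297,000 × 2.75% × 349/365 = $7,809.4726
Total = $8,037.3082

$8,037.31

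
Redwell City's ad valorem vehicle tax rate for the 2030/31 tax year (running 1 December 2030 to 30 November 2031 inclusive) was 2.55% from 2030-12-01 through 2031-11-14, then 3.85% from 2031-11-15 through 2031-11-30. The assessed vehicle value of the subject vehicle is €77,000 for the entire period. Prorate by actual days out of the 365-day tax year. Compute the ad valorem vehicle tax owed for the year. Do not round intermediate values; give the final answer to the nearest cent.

2030-12-01 to 2031-11-14: 349 days at 2.55% → €77,000 × 2.55% × 349/365 = €1,877.4288
2031-11-15 to 2031-11-30: 16 days at 3.85% → €77,000 × 3.85% × 16/365 = €129.9507
Total = €2,007.3795

€2,007.38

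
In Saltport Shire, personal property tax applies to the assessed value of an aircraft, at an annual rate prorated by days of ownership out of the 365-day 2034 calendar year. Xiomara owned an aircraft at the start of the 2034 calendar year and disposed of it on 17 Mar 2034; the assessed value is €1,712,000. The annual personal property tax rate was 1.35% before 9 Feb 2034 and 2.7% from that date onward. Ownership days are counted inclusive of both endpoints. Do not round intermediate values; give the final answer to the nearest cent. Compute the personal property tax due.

€7,155.22

1 Jan – 8 Feb 2034: 39 days at 1.35% → €1,712,000 × 1.35% × 39/365 = €2,469.5014
9 Feb – 17 Mar 2034: 37 days at 2.7% → €1,712,000 × 2.7% × 37/365 = €4,685.7205
Total = €7,155.2219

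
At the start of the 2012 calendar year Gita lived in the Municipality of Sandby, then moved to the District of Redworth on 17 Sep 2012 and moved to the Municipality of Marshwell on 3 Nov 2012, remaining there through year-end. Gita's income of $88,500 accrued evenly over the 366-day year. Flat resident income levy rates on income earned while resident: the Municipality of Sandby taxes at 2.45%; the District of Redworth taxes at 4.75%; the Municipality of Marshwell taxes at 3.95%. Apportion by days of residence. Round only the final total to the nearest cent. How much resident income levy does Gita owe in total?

$2,643.64

The Municipality of Sandby, 1 Jan – 16 Sep 2012: 260 days → $88,500 × 2.45% × 260/366 = $1,540.2869
The District of Redworth, 17 Sep – 2 Nov 2012: 47 days → $88,500 × 4.75% × 47/366 = $539.8258
The Municipality of Marshwell, 3 Nov – 31 Dec 2012: 59 days → $88,500 × 3.95% × 59/366 = $563.5225
Total = $2,643.6352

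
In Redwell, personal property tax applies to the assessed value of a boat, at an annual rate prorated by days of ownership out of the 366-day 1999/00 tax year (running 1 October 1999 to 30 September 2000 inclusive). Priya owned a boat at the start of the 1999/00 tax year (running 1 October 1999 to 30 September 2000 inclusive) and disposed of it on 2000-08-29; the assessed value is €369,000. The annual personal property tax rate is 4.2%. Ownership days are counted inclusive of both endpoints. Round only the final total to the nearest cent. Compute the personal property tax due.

€14,142.98

Days held (1999-10-01 to 2000-08-29): 334 out of 366
Tax = €369,000 × 4.2% × 334/366 = €14,142.9836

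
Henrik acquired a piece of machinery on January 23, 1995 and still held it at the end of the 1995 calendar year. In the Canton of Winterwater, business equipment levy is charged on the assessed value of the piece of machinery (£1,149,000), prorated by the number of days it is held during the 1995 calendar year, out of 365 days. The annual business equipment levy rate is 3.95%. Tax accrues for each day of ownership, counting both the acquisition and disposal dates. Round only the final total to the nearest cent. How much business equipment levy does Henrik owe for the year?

Days held (January 23 – December 31, 1995): 343 out of 365
Tax = £1,149,000 × 3.95% × 343/365 = £42,649.9356

£42,649.94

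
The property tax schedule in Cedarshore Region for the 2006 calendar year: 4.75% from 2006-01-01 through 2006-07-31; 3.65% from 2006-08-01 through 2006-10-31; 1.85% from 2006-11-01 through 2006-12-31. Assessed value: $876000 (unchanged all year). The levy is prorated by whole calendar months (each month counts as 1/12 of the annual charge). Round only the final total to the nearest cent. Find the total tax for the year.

$34967.00

2006-01-01 to 2006-07-31: 7 months at 4.75% → $876000 × 4.75% × 7/12 = $24272.5000
2006-08-01 to 2006-10-31: 3 months at 3.65% → $876000 × 3.65% × 3/12 = $7993.5000
2006-11-01 to 2006-12-31: 2 months at 1.85% → $876000 × 1.85% × 2/12 = $2701.0000
Total = $34967.0000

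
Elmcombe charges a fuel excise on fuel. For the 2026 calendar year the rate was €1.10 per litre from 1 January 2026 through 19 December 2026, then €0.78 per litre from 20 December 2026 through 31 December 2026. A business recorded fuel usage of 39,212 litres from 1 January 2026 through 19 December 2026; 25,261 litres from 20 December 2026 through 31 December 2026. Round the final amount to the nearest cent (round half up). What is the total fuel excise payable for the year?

1 January – 19 December 2026: 39,212 litres at €1.10/litre → €43,133.20
20 December – 31 December 2026: 25,261 litres at €0.78/litre → €19,703.58

€62,836.78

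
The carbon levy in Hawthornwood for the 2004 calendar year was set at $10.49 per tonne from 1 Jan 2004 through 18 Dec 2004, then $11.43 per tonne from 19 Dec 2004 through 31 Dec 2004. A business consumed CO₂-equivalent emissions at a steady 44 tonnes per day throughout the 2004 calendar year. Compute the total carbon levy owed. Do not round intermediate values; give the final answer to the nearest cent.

1 Jan – 18 Dec 2004: 353 days × 44 tonnes/day = 15,532 tonnes at $10.49/tonne → $162930.68
19 Dec – 31 Dec 2004: 13 days × 44 tonnes/day = 572 tonnes at $11.43/tonne → $6537.96

$169468.64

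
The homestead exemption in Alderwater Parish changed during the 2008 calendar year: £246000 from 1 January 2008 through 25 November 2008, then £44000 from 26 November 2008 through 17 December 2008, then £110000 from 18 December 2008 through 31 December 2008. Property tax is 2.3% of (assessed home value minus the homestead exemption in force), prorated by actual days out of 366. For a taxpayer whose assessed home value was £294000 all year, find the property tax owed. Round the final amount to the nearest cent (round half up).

£1502.92

1 January – 25 November 2008: 330 days, exemption £246000 → (£294000 − £246000) × 2.3% × 330/366 = £995.4098
26 November – 17 December 2008: 22 days, exemption £44000 → (£294000 − £44000) × 2.3% × 22/366 = £345.6284
18 December – 31 December 2008: 14 days, exemption £110000 → (£294000 − £110000) × 2.3% × 14/366 = £161.8798
Total = £1502.9180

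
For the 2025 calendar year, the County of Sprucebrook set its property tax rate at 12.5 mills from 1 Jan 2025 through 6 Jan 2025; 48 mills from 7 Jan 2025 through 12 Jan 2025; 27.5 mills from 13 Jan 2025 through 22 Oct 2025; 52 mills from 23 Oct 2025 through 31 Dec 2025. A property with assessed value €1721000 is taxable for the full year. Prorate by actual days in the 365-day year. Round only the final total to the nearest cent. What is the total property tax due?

€55569.44

1 Jan – 6 Jan 2025: 6 days at 12.5 mills → €1721000 × 1.25% × 6/365 = €353.6301
7 Jan – 12 Jan 2025: 6 days at 48 mills → €1721000 × 4.8% × 6/365 = €1357.9397
13 Jan – 22 Oct 2025: 283 days at 27.5 mills → €1721000 × 2.75% × 283/365 = €36695.0205
23 Oct – 31 Dec 2025: 70 days at 52 mills → €1721000 × 5.2% × 70/365 = €17162.8493
Total = €55569.4397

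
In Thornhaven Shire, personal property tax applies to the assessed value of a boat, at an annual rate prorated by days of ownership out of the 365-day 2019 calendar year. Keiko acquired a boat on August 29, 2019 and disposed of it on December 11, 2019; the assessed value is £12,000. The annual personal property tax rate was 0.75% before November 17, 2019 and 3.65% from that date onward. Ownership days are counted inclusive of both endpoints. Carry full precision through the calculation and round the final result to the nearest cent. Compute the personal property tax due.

August 29 – November 16, 2019: 80 days at 0.75% → £12,000 × 0.75% × 80/365 = £19.7260
November 17 – December 11, 2019: 25 days at 3.65% → £12,000 × 3.65% × 25/365 = £30.0000
Total = £49.7260

£49.73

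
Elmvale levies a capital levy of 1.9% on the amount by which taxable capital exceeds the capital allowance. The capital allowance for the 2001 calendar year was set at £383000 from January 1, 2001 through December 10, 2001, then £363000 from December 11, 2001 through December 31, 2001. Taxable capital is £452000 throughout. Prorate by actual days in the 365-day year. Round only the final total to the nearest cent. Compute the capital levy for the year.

January 1 – December 10, 2001: 344 days, exemption £383000 → (£452000 − £383000) × 1.9% × 344/365 = £1235.5726
December 11 – December 31, 2001: 21 days, exemption £363000 → (£452000 − £363000) × 1.9% × 21/365 = £97.2904
Total = £1332.8630

£1332.86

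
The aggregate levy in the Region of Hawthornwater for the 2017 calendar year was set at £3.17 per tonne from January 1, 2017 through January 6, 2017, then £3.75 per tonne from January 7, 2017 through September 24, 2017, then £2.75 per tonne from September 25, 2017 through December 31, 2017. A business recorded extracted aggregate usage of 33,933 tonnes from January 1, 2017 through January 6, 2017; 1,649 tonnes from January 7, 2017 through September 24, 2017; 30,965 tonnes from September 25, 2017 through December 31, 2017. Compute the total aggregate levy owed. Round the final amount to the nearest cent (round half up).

£198905.11

January 1 – January 6, 2017: 33,933 tonnes at £3.17/tonne → £107567.61
January 7 – September 24, 2017: 1,649 tonnes at £3.75/tonne → £6183.75
September 25 – December 31, 2017: 30,965 tonnes at £2.75/tonne → £85153.75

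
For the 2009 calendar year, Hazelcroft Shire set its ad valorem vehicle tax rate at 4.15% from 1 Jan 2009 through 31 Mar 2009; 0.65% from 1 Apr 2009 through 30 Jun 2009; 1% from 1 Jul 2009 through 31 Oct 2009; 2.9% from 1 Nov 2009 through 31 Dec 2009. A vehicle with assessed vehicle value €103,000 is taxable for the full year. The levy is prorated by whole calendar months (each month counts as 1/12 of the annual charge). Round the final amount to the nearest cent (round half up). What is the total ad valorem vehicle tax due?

1 Jan – 31 Mar 2009: 3 months at 4.15% → €103,000 × 4.15% × 3/12 = €1,068.6250
1 Apr – 30 Jun 2009: 3 months at 0.65% → €103,000 × 0.65% × 3/12 = €167.3750
1 Jul – 31 Oct 2009: 4 months at 1% → €103,000 × 1% × 4/12 = €343.3333
1 Nov – 31 Dec 2009: 2 months at 2.9% → €103,000 × 2.9% × 2/12 = €497.8333
Total = €2,077.1667

€2,077.17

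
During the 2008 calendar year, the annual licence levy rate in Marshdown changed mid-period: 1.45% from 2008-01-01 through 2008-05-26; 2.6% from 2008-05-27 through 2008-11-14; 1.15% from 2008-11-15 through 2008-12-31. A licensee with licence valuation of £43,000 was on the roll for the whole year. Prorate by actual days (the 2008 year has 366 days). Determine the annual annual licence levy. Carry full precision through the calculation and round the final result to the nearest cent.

£839.32

2008-01-01 to 2008-05-26: 147 days at 1.45% → £43,000 × 1.45% × 147/366 = £250.4221
2008-05-27 to 2008-11-14: 172 days at 2.6% → £43,000 × 2.6% × 172/366 = £525.3989
2008-11-15 to 2008-12-31: 47 days at 1.15% → £43,000 × 1.15% × 47/366 = £63.5014
Total = £839.3224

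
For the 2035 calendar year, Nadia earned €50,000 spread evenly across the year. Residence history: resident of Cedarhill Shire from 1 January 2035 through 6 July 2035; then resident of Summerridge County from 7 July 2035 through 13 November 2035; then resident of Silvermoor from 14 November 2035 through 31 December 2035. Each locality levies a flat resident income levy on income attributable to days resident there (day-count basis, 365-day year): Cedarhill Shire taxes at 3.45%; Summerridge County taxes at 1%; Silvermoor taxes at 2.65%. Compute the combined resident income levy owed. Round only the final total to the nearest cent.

€1,236.10

Cedarhill Shire, 1 January – 6 July 2035: 187 days → €50,000 × 3.45% × 187/365 = €883.7671
Summerridge County, 7 July – 13 November 2035: 130 days → €50,000 × 1% × 130/365 = €178.0822
Silvermoor, 14 November – 31 December 2035: 48 days → €50,000 × 2.65% × 48/365 = €174.2466
Total = €1,236.0959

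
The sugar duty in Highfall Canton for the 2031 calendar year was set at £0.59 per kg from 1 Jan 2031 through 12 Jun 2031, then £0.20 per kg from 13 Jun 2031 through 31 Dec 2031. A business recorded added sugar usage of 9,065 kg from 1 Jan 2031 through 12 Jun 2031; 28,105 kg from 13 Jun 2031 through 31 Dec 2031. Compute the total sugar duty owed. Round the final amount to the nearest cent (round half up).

£10,969.35

1 Jan – 12 Jun 2031: 9,065 kg at £0.59/kg → £5,348.35
13 Jun – 31 Dec 2031: 28,105 kg at £0.20/kg → £5,621.00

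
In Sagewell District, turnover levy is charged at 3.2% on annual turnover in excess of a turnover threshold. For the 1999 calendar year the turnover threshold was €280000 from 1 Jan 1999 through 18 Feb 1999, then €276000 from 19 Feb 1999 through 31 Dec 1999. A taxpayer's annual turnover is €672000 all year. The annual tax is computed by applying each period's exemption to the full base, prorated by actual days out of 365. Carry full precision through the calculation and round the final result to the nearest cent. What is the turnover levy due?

1 Jan – 18 Feb 1999: 49 days, exemption €280000 → (€672000 − €280000) × 3.2% × 49/365 = €1683.9890
19 Feb – 31 Dec 1999: 316 days, exemption €276000 → (€672000 − €276000) × 3.2% × 316/365 = €10970.8274
Total = €12654.8164

€12654.82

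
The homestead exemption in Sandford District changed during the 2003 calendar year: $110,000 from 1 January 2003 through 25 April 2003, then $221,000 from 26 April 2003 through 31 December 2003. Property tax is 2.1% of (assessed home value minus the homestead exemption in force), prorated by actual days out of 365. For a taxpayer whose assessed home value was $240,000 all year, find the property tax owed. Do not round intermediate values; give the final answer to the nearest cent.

$1,133.42

1 January – 25 April 2003: 115 days, exemption $110,000 → ($240,000 − $110,000) × 2.1% × 115/365 = $860.1370
26 April – 31 December 2003: 250 days, exemption $221,000 → ($240,000 − $221,000) × 2.1% × 250/365 = $273.2877
Total = $1,133.4247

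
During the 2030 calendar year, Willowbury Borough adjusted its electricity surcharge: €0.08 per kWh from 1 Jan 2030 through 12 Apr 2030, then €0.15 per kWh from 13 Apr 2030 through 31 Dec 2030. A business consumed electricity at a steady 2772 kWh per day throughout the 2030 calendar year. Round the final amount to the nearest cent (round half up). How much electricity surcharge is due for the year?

€131,974.92

1 Jan – 12 Apr 2030: 102 days × 2772 kWh/day = 282,744 kWh at €0.08/kWh → €22,619.52
13 Apr – 31 Dec 2030: 263 days × 2772 kWh/day = 729,036 kWh at €0.15/kWh → €109,355.40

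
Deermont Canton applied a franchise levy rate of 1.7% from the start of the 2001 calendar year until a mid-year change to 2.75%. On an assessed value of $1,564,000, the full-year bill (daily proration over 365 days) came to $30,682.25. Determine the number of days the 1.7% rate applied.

274 days

Let d = days at the first rate; then 365 − d days at the second rate.
$1,564,000 × [1.7%·d + 2.75%·(365−d)] / 365 = $30,682.25
Solving gives d = 274, so the new rate took effect on 2 Oct 2001.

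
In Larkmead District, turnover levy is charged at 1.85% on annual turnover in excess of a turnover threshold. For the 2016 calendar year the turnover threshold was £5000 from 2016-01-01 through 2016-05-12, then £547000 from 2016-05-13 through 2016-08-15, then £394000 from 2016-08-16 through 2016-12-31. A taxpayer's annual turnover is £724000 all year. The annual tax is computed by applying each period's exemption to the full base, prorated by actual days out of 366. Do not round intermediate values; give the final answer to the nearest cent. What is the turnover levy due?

2016-01-01 to 2016-05-12: 133 days, exemption £5000 → (£724000 − £5000) × 1.85% × 133/366 = £4833.6052
2016-05-13 to 2016-08-15: 95 days, exemption £547000 → (£724000 − £547000) × 1.85% × 95/366 = £849.9385
2016-08-16 to 2016-12-31: 138 days, exemption £394000 → (£724000 − £394000) × 1.85% × 138/366 = £2301.8852
Total = £7985.4290

£7985.43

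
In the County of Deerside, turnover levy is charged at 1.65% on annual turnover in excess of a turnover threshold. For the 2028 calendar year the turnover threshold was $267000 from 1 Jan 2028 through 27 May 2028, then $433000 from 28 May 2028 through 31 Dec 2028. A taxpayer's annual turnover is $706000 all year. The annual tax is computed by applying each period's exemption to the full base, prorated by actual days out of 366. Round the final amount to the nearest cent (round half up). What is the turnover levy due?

$5612.07

1 Jan – 27 May 2028: 148 days, exemption $267000 → ($706000 − $267000) × 1.65% × 148/366 = $2929.0656
28 May – 31 Dec 2028: 218 days, exemption $433000 → ($706000 − $433000) × 1.65% × 218/366 = $2683.0082
Total = $5612.0738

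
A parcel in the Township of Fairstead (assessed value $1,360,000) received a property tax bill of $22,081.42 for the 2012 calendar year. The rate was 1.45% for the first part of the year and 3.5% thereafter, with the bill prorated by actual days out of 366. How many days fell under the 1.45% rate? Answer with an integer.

Let d = days at the first rate; then 366 − d days at the second rate.
$1,360,000 × [1.45%·d + 3.5%·(366−d)] / 366 = $22,081.42
Solving gives d = 335, so the new rate took effect on 1 Dec 2012.

335 days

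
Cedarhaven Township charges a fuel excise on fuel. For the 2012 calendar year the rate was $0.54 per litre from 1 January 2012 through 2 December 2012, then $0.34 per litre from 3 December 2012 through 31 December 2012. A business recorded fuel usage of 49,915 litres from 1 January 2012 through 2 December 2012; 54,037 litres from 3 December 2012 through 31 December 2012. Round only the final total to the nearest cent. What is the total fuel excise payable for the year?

$45,326.68

1 January – 2 December 2012: 49,915 litres at $0.54/litre → $26,954.10
3 December – 31 December 2012: 54,037 litres at $0.34/litre → $18,372.58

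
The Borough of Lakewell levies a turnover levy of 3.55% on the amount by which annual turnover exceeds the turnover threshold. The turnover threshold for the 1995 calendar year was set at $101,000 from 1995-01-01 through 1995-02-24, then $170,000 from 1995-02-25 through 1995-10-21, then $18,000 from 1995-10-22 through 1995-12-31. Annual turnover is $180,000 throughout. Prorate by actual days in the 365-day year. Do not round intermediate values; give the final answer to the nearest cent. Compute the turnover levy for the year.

1995-01-01 to 1995-02-24: 55 days, exemption $101,000 → ($180,000 − $101,000) × 3.55% × 55/365 = $422.5959
1995-02-25 to 1995-10-21: 239 days, exemption $170,000 → ($180,000 − $170,000) × 3.55% × 239/365 = $232.4521
1995-10-22 to 1995-12-31: 71 days, exemption $18,000 → ($180,000 − $18,000) × 3.55% × 71/365 = $1,118.6877
Total = $1,773.7356

$1,773.74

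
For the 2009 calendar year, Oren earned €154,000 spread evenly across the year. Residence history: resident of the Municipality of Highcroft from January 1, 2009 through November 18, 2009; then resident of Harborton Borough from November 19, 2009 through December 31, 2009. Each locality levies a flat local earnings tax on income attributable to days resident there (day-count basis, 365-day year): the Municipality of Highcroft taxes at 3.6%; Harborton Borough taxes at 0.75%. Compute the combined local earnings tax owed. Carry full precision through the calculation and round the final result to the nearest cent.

The Municipality of Highcroft, January 1 – November 18, 2009: 322 days → €154,000 × 3.6% × 322/365 = €4,890.8712
Harborton Borough, November 19 – December 31, 2009: 43 days → €154,000 × 0.75% × 43/365 = €136.0685
Total = €5,026.9397

€5,026.94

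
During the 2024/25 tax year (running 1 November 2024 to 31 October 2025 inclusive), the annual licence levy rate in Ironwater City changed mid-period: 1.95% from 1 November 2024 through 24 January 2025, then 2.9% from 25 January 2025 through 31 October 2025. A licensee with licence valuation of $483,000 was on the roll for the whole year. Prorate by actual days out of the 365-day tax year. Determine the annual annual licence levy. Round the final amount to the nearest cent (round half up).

$12,938.45

1 November 2024 – 24 January 2025: 85 days at 1.95% → $483,000 × 1.95% × 85/365 = $2,193.3493
25 January – 31 October 2025: 280 days at 2.9% → $483,000 × 2.9% × 280/365 = $10,745.0959
Total = $12,938.4452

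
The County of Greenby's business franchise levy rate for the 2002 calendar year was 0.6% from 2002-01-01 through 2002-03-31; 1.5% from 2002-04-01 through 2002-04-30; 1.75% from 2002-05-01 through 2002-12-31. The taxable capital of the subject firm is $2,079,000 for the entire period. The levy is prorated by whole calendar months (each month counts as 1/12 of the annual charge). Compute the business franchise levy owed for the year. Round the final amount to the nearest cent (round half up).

$29,972.25

2002-01-01 to 2002-03-31: 3 months at 0.6% → $2,079,000 × 0.6% × 3/12 = $3,118.5000
2002-04-01 to 2002-04-30: 1 month at 1.5% → $2,079,000 × 1.5% × 1/12 = $2,598.7500
2002-05-01 to 2002-12-31: 8 months at 1.75% → $2,079,000 × 1.75% × 8/12 = $24,255.0000
Total = $29,972.2500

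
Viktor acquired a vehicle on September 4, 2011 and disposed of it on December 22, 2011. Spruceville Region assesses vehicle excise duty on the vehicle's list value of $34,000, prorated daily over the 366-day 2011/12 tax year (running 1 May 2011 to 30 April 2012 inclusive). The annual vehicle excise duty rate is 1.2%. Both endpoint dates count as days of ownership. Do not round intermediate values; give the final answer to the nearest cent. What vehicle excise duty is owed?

Days held (September 4 – December 22, 2011): 110 out of 366
Tax = $34,000 × 1.2% × 110/366 = $122.6230

$122.62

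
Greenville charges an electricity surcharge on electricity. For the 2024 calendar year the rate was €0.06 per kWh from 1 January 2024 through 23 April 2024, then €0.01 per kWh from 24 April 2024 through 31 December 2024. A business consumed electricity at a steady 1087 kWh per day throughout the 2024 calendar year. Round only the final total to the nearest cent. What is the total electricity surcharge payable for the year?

€10174.32

1 January – 23 April 2024: 114 days × 1087 kWh/day = 123,918 kWh at €0.06/kWh → €7435.08
24 April – 31 December 2024: 252 days × 1087 kWh/day = 273,924 kWh at €0.01/kWh → €2739.24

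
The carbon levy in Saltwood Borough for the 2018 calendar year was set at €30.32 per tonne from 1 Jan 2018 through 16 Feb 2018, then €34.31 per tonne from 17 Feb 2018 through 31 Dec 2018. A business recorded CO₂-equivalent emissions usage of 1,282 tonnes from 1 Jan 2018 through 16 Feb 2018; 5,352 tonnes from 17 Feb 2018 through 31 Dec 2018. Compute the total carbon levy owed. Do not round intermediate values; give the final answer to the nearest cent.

1 Jan – 16 Feb 2018: 1,282 tonnes at €30.32/tonne → €38870.24
17 Feb – 31 Dec 2018: 5,352 tonnes at €34.31/tonne → €183627.12

€222497.36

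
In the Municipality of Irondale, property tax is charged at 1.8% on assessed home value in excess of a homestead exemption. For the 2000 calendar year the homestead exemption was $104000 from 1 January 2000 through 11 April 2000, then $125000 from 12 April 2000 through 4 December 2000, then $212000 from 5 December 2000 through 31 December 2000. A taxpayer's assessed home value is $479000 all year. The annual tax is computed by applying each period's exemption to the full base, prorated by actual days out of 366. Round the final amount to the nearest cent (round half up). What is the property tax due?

1 January – 11 April 2000: 102 days, exemption $104000 → ($479000 − $104000) × 1.8% × 102/366 = $1881.1475
12 April – 4 December 2000: 237 days, exemption $125000 → ($479000 − $125000) × 1.8% × 237/366 = $4126.1311
5 December – 31 December 2000: 27 days, exemption $212000 → ($479000 − $212000) × 1.8% × 27/366 = $354.5410
Total = $6361.8197

$6361.82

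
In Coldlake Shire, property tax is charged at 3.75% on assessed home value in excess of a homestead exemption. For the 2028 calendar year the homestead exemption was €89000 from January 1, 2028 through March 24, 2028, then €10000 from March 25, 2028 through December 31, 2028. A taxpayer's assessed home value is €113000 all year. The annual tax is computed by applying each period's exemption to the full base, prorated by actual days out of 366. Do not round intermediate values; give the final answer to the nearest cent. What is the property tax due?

€3182.58

January 1 – March 24, 2028: 84 days, exemption €89000 → (€113000 − €89000) × 3.75% × 84/366 = €206.5574
March 25 – December 31, 2028: 282 days, exemption €10000 → (€113000 − €10000) × 3.75% × 282/366 = €2976.0246
Total = €3182.5820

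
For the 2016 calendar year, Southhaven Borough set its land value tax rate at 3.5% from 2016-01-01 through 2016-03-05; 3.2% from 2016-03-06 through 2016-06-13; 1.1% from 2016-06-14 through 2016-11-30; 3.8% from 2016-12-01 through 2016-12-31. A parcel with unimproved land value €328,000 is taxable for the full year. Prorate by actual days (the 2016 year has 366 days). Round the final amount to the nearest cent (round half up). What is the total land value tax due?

€7,638.10

2016-01-01 to 2016-03-05: 65 days at 3.5% → €328,000 × 3.5% × 65/366 = €2,038.7978
2016-03-06 to 2016-06-13: 100 days at 3.2% → €328,000 × 3.2% × 100/366 = €2,867.7596
2016-06-14 to 2016-11-30: 170 days at 1.1% → €328,000 × 1.1% × 170/366 = €1,675.8470
2016-12-01 to 2016-12-31: 31 days at 3.8% → €328,000 × 3.8% × 31/366 = €1,055.6940
Total = €7,638.0984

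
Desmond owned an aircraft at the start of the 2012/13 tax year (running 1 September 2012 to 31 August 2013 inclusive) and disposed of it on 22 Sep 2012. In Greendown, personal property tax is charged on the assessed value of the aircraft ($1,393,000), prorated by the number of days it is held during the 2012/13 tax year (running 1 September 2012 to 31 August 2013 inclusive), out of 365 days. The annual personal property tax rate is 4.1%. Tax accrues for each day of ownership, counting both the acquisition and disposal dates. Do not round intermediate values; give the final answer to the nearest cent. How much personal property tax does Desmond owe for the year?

Days held (1 Sep – 22 Sep 2012): 22 out of 365
Tax = $1,393,000 × 4.1% × 22/365 = $3,442.4274

$3,442.43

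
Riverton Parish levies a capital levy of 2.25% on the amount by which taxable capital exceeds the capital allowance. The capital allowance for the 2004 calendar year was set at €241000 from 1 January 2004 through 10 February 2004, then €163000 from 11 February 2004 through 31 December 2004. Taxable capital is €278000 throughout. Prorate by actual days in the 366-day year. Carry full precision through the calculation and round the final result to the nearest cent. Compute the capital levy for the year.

€2390.90

1 January – 10 February 2004: 41 days, exemption €241000 → (€278000 − €241000) × 2.25% × 41/366 = €93.2582
11 February – 31 December 2004: 325 days, exemption €163000 → (€278000 − €163000) × 2.25% × 325/366 = €2297.6434
Total = €2390.9016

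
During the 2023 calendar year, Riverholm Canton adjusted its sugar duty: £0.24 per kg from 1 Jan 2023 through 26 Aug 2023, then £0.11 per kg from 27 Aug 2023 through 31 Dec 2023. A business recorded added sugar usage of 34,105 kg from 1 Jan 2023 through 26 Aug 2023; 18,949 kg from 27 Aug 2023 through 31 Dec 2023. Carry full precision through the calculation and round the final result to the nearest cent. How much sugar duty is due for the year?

1 Jan – 26 Aug 2023: 34,105 kg at £0.24/kg → £8,185.20
27 Aug – 31 Dec 2023: 18,949 kg at £0.11/kg → £2,084.39

£10,269.59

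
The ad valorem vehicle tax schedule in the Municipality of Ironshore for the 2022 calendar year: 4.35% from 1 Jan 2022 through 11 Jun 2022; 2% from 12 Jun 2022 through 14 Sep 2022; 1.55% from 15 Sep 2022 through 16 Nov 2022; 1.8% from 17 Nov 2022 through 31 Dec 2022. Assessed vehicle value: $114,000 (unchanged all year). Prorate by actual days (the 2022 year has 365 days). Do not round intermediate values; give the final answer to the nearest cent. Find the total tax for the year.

1 Jan – 11 Jun 2022: 162 days at 4.35% → $114,000 × 4.35% × 162/365 = $2,200.9808
12 Jun – 14 Sep 2022: 95 days at 2% → $114,000 × 2% × 95/365 = $593.4247
15 Sep – 16 Nov 2022: 63 days at 1.55% → $114,000 × 1.55% × 63/365 = $304.9890
17 Nov – 31 Dec 2022: 45 days at 1.8% → $114,000 × 1.8% × 45/365 = $252.9863
Total = $3,352.3808

$3,352.38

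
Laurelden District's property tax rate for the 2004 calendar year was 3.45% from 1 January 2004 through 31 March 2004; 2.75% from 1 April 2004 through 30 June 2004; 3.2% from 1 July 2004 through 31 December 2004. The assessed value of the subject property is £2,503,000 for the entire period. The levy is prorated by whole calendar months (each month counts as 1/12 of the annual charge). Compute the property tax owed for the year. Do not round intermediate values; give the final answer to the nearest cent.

1 January – 31 March 2004: 3 months at 3.45% → £2,503,000 × 3.45% × 3/12 = £21,588.3750
1 April – 30 June 2004: 3 months at 2.75% → £2,503,000 × 2.75% × 3/12 = £17,208.1250
1 July – 31 December 2004: 6 months at 3.2% → £2,503,000 × 3.2% × 6/12 = £40,048.0000
Total = £78,844.5000

£78,844.50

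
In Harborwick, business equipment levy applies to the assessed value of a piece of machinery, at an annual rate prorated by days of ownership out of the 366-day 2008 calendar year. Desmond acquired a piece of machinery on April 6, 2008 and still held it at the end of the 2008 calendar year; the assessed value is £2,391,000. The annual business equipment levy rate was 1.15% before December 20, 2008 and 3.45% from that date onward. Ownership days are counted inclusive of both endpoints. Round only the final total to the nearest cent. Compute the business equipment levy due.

£22,087.35

April 6 – December 19, 2008: 258 days at 1.15% → £2,391,000 × 1.15% × 258/366 = £19,382.7787
December 20 – December 31, 2008: 12 days at 3.45% → £2,391,000 × 3.45% × 12/366 = £2,704.5738
Total = £22,087.3525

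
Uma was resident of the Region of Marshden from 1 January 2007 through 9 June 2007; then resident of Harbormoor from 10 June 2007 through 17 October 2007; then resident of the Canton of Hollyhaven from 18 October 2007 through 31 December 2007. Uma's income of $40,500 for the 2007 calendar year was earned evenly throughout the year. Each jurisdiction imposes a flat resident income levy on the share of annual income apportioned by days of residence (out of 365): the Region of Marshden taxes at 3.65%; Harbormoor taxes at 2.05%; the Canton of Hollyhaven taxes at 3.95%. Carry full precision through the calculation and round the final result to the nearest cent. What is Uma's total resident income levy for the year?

$1,272.42

The Region of Marshden, 1 January – 9 June 2007: 160 days → $40,500 × 3.65% × 160/365 = $648.0000
Harbormoor, 10 June – 17 October 2007: 130 days → $40,500 × 2.05% × 130/365 = $295.7055
The Canton of Hollyhaven, 18 October – 31 December 2007: 75 days → $40,500 × 3.95% × 75/365 = $328.7158
Total = $1,272.4212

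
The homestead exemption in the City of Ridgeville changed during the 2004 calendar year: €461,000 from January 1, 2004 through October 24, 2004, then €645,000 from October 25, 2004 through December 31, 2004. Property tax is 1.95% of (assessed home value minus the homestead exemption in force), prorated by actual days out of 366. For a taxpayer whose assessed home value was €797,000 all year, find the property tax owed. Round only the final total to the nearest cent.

€5,885.38

January 1 – October 24, 2004: 298 days, exemption €461,000 → (€797,000 − €461,000) × 1.95% × 298/366 = €5,334.6885
October 25 – December 31, 2004: 68 days, exemption €645,000 → (€797,000 − €645,000) × 1.95% × 68/366 = €550.6885
Total = €5,885.3770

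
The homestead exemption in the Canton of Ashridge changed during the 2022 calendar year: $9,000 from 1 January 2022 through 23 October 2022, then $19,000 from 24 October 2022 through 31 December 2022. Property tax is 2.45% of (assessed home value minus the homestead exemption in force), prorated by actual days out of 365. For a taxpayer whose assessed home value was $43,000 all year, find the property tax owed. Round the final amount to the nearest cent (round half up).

1 January – 23 October 2022: 296 days, exemption $9,000 → ($43,000 − $9,000) × 2.45% × 296/365 = $675.5288
24 October – 31 December 2022: 69 days, exemption $19,000 → ($43,000 − $19,000) × 2.45% × 69/365 = $111.1562
Total = $786.6849

$786.68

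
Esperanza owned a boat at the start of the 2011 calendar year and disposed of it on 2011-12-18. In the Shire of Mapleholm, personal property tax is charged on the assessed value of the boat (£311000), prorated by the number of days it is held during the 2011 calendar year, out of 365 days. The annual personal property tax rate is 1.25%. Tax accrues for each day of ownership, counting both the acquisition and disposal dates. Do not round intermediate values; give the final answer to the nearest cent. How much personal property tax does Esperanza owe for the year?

Days held (2011-01-01 to 2011-12-18): 352 out of 365
Tax = £311000 × 1.25% × 352/365 = £3749.0411

£3749.04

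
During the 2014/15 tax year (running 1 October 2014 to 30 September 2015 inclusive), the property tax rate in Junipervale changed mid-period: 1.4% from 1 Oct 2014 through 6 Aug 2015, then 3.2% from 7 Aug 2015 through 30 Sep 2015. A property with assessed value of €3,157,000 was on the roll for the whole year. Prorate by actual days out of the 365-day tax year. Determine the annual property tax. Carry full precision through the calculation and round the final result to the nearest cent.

1 Oct 2014 – 6 Aug 2015: 310 days at 1.4% → €3,157,000 × 1.4% × 310/365 = €37,538.0274
7 Aug – 30 Sep 2015: 55 days at 3.2% → €3,157,000 × 3.2% × 55/365 = €15,222.7945
Total = €52,760.8219

€52,760.82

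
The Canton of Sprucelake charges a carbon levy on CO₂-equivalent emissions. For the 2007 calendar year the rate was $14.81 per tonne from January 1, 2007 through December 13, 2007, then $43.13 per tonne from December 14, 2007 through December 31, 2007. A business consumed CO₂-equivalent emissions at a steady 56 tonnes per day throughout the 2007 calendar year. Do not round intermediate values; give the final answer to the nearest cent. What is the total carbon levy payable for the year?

$331,262.96

January 1 – December 13, 2007: 347 days × 56 tonnes/day = 19,432 tonnes at $14.81/tonne → $287,787.92
December 14 – December 31, 2007: 18 days × 56 tonnes/day = 1,008 tonnes at $43.13/tonne → $43,475.04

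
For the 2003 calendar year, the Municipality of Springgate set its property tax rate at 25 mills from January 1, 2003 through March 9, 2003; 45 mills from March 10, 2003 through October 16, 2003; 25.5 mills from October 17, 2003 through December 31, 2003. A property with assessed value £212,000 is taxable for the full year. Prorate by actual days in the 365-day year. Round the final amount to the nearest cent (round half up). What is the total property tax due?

January 1 – March 9, 2003: 68 days at 25 mills → £212,000 × 2.5% × 68/365 = £987.3973
March 10 – October 16, 2003: 221 days at 45 mills → £212,000 × 4.5% × 221/365 = £5,776.2740
October 17 – December 31, 2003: 76 days at 25.5 mills → £212,000 × 2.55% × 76/365 = £1,125.6329
Total = £7,889.3041

£7,889.30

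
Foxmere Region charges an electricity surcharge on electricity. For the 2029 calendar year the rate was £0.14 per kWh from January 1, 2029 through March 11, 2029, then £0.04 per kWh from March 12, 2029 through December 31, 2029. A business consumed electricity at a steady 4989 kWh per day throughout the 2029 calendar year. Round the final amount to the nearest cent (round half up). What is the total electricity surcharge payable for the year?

£107,762.40

January 1 – March 11, 2029: 70 days × 4989 kWh/day = 349,230 kWh at £0.14/kWh → £48,892.20
March 12 – December 31, 2029: 295 days × 4989 kWh/day = 1,471,755 kWh at £0.04/kWh → £58,870.20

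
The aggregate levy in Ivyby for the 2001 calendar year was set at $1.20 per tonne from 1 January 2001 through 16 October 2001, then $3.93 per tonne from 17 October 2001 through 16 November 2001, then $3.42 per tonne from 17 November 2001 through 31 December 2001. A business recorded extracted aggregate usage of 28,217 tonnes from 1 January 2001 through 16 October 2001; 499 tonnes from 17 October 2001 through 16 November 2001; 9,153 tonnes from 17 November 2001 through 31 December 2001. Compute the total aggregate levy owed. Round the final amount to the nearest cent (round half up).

1 January – 16 October 2001: 28,217 tonnes at $1.20/tonne → $33,860.40
17 October – 16 November 2001: 499 tonnes at $3.93/tonne → $1,961.07
17 November – 31 December 2001: 9,153 tonnes at $3.42/tonne → $31,303.26

$67,124.73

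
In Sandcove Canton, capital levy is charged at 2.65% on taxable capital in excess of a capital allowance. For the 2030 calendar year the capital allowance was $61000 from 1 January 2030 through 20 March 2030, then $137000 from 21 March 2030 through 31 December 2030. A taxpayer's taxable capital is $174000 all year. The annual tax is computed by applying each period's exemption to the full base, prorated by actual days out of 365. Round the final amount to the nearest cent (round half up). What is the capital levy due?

$1416.41

1 January – 20 March 2030: 79 days, exemption $61000 → ($174000 − $61000) × 2.65% × 79/365 = $648.1247
21 March – 31 December 2030: 286 days, exemption $137000 → ($174000 − $137000) × 2.65% × 286/365 = $768.2822
Total = $1416.4068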